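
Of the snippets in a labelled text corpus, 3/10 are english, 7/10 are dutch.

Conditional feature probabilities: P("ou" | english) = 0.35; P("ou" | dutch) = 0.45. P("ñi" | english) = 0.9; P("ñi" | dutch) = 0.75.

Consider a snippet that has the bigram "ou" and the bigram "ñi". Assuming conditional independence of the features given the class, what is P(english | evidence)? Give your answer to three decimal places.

0.286

english: 0.3 × 0.35 × 0.9 = 0.0945
dutch: 0.7 × 0.45 × 0.75 = 0.23625
P(english | x) = 0.0945 / 0.33075 ≈ 0.286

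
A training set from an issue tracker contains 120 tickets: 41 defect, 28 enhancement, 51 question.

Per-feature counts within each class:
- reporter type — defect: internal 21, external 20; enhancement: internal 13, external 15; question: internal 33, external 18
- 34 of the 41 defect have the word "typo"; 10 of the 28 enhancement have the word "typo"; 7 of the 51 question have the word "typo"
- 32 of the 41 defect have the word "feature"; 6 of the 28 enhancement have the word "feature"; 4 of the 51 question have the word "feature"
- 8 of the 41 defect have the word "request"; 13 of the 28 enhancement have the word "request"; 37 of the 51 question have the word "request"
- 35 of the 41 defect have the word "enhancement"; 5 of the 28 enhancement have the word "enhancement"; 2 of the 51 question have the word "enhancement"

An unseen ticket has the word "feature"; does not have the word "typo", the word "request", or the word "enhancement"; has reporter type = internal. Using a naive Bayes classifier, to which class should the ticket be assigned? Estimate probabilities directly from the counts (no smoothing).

enhancement

defect: (41/120) × (21/41) × (7/41) × (32/41) × (33/41) × (6/41) ≈ 0.00274673
enhancement: (28/120) × (13/28) × (18/28) × (6/28) × (15/28) × (23/28) ≈ 0.00656709
question: (51/120) × (33/51) × (44/51) × (4/51) × (14/51) × (49/51) ≈ 0.00490782
Highest score → enhancement.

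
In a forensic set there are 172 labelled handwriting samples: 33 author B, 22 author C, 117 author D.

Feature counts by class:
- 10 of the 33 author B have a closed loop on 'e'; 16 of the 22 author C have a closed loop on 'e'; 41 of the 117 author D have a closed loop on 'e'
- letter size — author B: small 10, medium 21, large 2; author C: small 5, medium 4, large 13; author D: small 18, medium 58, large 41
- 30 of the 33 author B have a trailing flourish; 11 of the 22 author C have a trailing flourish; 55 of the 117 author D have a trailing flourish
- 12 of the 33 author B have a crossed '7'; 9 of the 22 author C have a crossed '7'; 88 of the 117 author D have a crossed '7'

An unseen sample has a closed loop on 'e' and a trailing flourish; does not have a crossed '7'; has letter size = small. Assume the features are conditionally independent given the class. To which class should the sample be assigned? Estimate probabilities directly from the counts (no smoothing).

author B: (33/172) × (10/33) × (10/33) × (30/33) × (21/33) ≈ 0.0101923
author C: (22/172) × (16/22) × (5/22) × (11/22) × (13/22) ≈ 0.0062464
author D: (117/172) × (41/117) × (18/117) × (55/117) × (29/117) ≈ 0.00427298
Highest score → author B.

author B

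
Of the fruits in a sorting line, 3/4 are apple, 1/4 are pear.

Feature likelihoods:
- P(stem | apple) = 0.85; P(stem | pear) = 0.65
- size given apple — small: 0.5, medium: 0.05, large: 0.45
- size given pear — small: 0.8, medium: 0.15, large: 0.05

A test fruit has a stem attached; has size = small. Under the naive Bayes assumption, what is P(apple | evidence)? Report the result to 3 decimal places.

apple: 0.75 × 0.85 × 0.5 = 0.31875
pear: 0.25 × 0.65 × 0.8 = 0.13
P(apple | x) = 0.31875 / 0.44875 ≈ 0.710

0.710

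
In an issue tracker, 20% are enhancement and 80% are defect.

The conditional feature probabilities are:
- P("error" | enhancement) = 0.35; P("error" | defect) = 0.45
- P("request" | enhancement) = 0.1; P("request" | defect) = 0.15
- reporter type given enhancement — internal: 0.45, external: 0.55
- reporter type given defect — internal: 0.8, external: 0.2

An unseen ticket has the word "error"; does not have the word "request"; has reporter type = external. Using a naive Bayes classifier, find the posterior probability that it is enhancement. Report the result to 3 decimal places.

0.362

enhancement: 0.2 × 0.35 × (1−0.1) × 0.55 = 0.03465
defect: 0.8 × 0.45 × (1−0.15) × 0.2 = 0.0612
P(enhancement | x) = 0.03465 / 0.09585 ≈ 0.362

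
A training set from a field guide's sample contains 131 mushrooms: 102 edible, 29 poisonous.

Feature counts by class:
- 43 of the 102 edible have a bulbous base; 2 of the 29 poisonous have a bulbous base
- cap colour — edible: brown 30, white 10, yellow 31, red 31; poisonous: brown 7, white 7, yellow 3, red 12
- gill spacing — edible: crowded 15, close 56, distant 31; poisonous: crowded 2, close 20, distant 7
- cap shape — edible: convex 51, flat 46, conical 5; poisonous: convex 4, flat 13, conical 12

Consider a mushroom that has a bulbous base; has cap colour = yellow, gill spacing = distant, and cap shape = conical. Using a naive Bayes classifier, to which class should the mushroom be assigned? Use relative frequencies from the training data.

edible

edible: (102/131) × (43/102) × (31/102) × (31/102) × (5/102) ≈ 0.00148624
poisonous: (29/131) × (2/29) × (3/29) × (7/29) × (12/29) ≈ 0.000157749
Highest score → edible.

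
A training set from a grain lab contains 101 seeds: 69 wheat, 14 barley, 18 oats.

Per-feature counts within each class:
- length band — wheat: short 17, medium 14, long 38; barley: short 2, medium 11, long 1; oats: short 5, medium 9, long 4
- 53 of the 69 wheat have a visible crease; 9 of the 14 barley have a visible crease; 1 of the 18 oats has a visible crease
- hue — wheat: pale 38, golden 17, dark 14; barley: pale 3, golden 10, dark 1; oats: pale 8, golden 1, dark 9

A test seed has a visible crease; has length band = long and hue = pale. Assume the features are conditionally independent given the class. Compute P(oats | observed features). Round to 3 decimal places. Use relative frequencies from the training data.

0.006

wheat: (69/101) × (38/69) × (53/69) × (38/69) ≈ 0.159156
barley: (14/101) × (1/14) × (9/14) × (3/14) ≈ 0.00136391
oats: (18/101) × (4/18) × (1/18) × (8/18) ≈ 0.000977876
P(oats | x) = 0.000977876 / 0.161497786 ≈ 0.006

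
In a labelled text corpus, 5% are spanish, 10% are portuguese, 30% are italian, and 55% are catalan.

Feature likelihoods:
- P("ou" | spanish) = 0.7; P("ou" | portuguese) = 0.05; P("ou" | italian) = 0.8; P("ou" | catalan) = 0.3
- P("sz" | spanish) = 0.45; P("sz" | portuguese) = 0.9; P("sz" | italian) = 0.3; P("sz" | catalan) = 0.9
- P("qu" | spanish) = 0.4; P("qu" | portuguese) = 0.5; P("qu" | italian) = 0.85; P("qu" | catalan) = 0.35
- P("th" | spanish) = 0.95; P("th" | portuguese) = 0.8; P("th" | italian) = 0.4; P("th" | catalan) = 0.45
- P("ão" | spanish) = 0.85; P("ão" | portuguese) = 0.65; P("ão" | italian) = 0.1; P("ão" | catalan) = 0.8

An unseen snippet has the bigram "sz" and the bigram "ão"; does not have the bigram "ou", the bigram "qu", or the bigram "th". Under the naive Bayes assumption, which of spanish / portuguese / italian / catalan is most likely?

spanish: 0.05 × (1−0.7) × 0.45 × (1−0.4) × (1−0.95) × 0.85 = 0.000172125
portuguese: 0.1 × (1−0.05) × 0.9 × (1−0.5) × (1−0.8) × 0.65 = 0.0055575
italian: 0.3 × (1−0.8) × 0.3 × (1−0.85) × (1−0.4) × 0.1 = 0.000162
catalan: 0.55 × (1−0.3) × 0.9 × (1−0.35) × (1−0.45) × 0.8 = 0.099099
Highest score → catalan.

catalan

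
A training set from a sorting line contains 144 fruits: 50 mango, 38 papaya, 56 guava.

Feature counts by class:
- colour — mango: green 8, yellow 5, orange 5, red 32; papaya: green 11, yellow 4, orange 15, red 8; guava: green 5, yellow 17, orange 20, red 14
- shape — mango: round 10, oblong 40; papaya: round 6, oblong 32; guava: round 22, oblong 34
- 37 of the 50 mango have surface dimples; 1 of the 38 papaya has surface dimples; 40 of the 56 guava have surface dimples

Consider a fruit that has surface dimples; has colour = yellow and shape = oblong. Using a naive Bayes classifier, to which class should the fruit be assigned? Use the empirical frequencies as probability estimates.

mango: (50/144) × (5/50) × (40/50) × (37/50) ≈ 0.0205556
papaya: (38/144) × (4/38) × (32/38) × (1/38) ≈ 0.000615574
guava: (56/144) × (17/56) × (34/56) × (40/56) ≈ 0.0511976
Highest score → guava.

guava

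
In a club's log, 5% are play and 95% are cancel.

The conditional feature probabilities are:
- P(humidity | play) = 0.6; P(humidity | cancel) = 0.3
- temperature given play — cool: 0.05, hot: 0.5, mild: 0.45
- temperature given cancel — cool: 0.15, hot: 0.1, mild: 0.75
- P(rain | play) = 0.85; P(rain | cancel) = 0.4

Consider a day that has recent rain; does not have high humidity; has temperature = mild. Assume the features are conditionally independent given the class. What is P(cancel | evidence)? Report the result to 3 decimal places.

play: 0.05 × (1−0.6) × 0.45 × 0.85 = 0.00765
cancel: 0.95 × (1−0.3) × 0.75 × 0.4 = 0.1995
P(cancel | x) = 0.1995 / 0.20715 ≈ 0.963

0.963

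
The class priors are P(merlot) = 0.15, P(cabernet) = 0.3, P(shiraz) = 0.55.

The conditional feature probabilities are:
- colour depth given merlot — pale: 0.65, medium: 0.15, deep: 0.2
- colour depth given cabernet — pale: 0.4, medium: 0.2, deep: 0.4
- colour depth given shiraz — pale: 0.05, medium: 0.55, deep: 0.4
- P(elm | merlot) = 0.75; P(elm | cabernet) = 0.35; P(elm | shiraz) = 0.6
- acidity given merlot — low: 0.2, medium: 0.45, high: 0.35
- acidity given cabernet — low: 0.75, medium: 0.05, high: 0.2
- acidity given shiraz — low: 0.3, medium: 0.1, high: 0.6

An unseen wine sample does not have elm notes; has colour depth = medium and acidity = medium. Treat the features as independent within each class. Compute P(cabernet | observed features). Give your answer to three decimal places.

0.118

merlot: 0.15 × 0.15 × (1−0.75) × 0.45 = 0.00253125
cabernet: 0.3 × 0.2 × (1−0.35) × 0.05 = 0.00195
shiraz: 0.55 × 0.55 × (1−0.6) × 0.1 = 0.0121
P(cabernet | x) = 0.00195 / 0.01658125 ≈ 0.118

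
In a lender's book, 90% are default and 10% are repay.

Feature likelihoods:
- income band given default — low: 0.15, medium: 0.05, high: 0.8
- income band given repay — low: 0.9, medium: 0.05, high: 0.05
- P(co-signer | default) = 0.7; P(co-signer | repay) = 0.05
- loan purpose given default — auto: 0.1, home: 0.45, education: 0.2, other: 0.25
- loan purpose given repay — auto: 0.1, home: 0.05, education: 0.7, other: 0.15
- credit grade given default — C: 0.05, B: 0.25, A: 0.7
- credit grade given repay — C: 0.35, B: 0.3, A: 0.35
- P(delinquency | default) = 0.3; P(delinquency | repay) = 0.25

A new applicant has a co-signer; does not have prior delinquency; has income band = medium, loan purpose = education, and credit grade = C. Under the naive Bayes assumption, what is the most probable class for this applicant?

default

default: 0.9 × 0.05 × 0.7 × 0.2 × 0.05 × (1−0.3) = 0.0002205
repay: 0.1 × 0.05 × 0.05 × 0.7 × 0.35 × (1−0.25) = 0.0000459375
Highest score → default.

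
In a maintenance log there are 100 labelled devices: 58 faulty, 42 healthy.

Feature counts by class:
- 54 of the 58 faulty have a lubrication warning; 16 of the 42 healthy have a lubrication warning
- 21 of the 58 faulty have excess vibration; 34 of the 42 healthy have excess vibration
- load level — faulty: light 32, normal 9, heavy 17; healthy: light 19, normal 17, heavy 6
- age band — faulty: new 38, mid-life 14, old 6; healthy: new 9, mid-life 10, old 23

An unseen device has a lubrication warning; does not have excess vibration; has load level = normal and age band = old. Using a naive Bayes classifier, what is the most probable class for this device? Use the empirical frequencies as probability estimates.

faulty: (58/100) × (54/58) × (37/58) × (9/58) × (6/58) ≈ 0.00552975
healthy: (42/100) × (16/42) × (8/42) × (17/42) × (23/42) ≈ 0.00675521
Highest score → healthy.

healthy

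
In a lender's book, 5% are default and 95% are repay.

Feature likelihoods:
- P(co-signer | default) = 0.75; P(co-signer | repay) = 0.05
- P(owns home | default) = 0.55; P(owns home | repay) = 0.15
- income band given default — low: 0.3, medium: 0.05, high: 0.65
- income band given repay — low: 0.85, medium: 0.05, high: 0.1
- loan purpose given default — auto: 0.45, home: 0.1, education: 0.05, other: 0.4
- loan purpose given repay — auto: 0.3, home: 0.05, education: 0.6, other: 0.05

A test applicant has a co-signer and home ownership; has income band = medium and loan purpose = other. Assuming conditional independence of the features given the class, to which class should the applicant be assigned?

default: 0.05 × 0.75 × 0.55 × 0.05 × 0.4 = 0.0004125
repay: 0.95 × 0.05 × 0.15 × 0.05 × 0.05 = 0.0000178125
Highest score → default.

default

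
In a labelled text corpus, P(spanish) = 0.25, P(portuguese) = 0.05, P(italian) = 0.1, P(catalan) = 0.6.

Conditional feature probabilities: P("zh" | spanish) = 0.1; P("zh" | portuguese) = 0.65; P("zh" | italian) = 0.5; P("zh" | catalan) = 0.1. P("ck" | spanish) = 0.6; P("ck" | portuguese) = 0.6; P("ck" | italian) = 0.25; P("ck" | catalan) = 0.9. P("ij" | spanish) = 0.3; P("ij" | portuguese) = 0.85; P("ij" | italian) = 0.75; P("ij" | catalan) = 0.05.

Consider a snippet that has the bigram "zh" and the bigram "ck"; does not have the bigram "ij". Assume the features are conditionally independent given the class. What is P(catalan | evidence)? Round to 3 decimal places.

0.756

spanish: 0.25 × 0.1 × 0.6 × (1−0.3) = 0.0105
portuguese: 0.05 × 0.65 × 0.6 × (1−0.85) = 0.002925
italian: 0.1 × 0.5 × 0.25 × (1−0.75) = 0.003125
catalan: 0.6 × 0.1 × 0.9 × (1−0.05) = 0.0513
P(catalan | x) = 0.0513 / 0.06785 ≈ 0.756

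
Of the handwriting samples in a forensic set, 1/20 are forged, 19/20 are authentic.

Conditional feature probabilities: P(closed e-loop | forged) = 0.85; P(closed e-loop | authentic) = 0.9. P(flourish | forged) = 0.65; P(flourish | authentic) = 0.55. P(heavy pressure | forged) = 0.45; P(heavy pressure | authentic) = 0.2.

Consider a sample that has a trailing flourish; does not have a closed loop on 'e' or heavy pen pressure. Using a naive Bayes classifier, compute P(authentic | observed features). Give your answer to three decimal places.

forged: 0.05 × (1−0.85) × 0.65 × (1−0.45) = 0.00268125
authentic: 0.95 × (1−0.9) × 0.55 × (1−0.2) = 0.0418
P(authentic | x) = 0.0418 / 0.04448125 ≈ 0.940

0.940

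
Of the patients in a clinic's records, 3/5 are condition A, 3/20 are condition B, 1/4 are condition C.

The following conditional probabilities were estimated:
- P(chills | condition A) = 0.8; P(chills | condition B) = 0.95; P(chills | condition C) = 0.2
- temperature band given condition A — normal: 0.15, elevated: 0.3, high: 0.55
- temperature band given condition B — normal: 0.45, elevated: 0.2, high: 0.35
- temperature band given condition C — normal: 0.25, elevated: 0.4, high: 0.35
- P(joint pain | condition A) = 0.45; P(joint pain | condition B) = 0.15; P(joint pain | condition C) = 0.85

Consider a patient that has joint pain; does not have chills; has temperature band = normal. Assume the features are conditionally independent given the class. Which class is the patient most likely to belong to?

condition A: 0.6 × (1−0.8) × 0.15 × 0.45 = 0.0081
condition B: 0.15 × (1−0.95) × 0.45 × 0.15 = 0.00050625
condition C: 0.25 × (1−0.2) × 0.25 × 0.85 = 0.0425
Highest score → condition C.

condition C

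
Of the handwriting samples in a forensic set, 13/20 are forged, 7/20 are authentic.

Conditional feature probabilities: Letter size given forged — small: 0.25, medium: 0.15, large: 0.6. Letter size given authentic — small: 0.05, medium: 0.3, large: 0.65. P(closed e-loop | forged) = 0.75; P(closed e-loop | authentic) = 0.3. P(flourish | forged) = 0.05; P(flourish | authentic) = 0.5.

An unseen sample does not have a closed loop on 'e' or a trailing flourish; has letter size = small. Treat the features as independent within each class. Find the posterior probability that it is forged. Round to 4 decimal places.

forged: 0.65 × 0.25 × (1−0.75) × (1−0.05) = 0.03859375
authentic: 0.35 × 0.05 × (1−0.3) × (1−0.5) = 0.006125
P(forged | x) = 0.03859375 / 0.04471875 ≈ 0.8630

0.8630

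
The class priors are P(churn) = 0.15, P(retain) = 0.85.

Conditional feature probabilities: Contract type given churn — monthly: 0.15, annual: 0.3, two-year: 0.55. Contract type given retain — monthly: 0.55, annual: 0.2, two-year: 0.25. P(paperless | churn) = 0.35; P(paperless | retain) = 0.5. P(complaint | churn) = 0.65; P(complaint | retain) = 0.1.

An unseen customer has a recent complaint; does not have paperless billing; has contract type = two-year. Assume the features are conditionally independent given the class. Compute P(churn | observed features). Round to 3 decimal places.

0.766

churn: 0.15 × 0.55 × (1−0.35) × 0.65 = 0.03485625
retain: 0.85 × 0.25 × (1−0.5) × 0.1 = 0.010625
P(churn | x) = 0.03485625 / 0.04548125 ≈ 0.766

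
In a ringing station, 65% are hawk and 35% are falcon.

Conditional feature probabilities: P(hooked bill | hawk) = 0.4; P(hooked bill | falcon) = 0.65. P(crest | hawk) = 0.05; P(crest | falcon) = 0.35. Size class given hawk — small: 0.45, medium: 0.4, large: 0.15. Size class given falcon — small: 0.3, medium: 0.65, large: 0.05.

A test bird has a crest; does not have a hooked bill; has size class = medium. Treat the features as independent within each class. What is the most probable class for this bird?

hawk: 0.65 × (1−0.4) × 0.05 × 0.4 = 0.0078
falcon: 0.35 × (1−0.65) × 0.35 × 0.65 = 0.02786875
Highest score → falcon.

falcon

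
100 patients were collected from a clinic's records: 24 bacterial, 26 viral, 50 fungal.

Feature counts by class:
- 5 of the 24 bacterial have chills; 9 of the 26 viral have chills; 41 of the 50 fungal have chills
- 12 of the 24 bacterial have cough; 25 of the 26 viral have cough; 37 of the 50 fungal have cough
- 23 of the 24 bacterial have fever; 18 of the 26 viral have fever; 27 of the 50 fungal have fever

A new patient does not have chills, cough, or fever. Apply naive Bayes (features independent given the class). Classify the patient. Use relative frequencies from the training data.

fungal

bacterial: (24/100) × (19/24) × (12/24) × (1/24) ≈ 0.00395833
viral: (26/100) × (17/26) × (1/26) × (8/26) ≈ 0.00201183
fungal: (50/100) × (9/50) × (13/50) × (23/50) = 0.010764
Highest score → fungal.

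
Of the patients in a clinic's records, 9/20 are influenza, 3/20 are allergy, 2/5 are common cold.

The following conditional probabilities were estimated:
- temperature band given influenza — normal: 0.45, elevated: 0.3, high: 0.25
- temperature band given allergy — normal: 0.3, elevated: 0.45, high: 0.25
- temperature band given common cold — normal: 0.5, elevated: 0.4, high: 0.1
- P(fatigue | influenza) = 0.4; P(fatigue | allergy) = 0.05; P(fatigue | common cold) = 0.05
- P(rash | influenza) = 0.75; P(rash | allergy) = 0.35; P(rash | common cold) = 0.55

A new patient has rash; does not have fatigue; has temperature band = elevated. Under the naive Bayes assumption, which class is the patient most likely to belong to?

influenza: 0.45 × 0.3 × (1−0.4) × 0.75 = 0.06075
allergy: 0.15 × 0.45 × (1−0.05) × 0.35 = 0.02244375
common cold: 0.4 × 0.4 × (1−0.05) × 0.55 = 0.0836
Highest score → common cold.

common cold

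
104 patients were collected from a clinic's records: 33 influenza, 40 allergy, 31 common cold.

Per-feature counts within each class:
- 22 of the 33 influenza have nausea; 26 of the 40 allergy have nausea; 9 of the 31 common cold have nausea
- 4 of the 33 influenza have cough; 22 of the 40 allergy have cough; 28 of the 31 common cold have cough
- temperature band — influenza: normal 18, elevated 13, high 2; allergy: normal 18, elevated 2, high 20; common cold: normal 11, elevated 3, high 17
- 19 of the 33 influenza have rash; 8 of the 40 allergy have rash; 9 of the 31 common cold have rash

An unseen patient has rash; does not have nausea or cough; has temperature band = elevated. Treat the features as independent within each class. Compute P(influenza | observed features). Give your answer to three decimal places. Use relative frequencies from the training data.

influenza: (33/104) × (11/33) × (29/33) × (13/33) × (19/33) ≈ 0.021082
allergy: (40/104) × (14/40) × (18/40) × (2/40) × (8/40) ≈ 0.000605769
common cold: (31/104) × (22/31) × (3/31) × (3/31) × (9/31) ≈ 0.000575161
P(influenza | x) = 0.021082 / 0.02226293 ≈ 0.947

0.947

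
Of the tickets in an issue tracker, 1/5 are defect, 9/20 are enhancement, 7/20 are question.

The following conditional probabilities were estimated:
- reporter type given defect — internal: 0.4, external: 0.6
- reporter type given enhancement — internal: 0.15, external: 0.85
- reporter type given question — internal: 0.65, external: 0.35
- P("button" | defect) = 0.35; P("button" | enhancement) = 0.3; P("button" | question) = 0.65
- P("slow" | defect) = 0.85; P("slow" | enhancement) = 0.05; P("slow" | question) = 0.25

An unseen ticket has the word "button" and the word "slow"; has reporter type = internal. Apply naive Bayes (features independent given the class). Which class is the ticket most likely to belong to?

question

defect: 0.2 × 0.4 × 0.35 × 0.85 = 0.0238
enhancement: 0.45 × 0.15 × 0.3 × 0.05 = 0.0010125
question: 0.35 × 0.65 × 0.65 × 0.25 = 0.03696875
Highest score → question.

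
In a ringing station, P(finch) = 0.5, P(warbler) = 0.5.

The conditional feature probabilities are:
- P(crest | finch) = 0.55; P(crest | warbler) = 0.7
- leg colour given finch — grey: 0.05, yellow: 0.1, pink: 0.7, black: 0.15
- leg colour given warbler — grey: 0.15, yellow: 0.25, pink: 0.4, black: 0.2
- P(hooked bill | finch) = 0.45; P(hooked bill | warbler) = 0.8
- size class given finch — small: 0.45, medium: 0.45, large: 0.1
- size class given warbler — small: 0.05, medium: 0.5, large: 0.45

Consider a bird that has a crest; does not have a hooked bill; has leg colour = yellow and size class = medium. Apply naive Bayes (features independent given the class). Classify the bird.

warbler

finch: 0.5 × 0.55 × 0.1 × (1−0.45) × 0.45 = 0.00680625
warbler: 0.5 × 0.7 × 0.25 × (1−0.8) × 0.5 = 0.00875
Highest score → warbler.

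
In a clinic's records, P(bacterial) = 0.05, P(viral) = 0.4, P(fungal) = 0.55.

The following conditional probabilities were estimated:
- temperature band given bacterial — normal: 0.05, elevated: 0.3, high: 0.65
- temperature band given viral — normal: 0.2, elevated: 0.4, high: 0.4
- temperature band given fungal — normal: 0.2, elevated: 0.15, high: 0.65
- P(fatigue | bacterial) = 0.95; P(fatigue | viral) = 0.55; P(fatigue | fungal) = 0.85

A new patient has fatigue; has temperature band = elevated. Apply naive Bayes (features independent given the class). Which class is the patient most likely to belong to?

bacterial: 0.05 × 0.3 × 0.95 = 0.01425
viral: 0.4 × 0.4 × 0.55 = 0.088
fungal: 0.55 × 0.15 × 0.85 = 0.070125
Highest score → viral.

viral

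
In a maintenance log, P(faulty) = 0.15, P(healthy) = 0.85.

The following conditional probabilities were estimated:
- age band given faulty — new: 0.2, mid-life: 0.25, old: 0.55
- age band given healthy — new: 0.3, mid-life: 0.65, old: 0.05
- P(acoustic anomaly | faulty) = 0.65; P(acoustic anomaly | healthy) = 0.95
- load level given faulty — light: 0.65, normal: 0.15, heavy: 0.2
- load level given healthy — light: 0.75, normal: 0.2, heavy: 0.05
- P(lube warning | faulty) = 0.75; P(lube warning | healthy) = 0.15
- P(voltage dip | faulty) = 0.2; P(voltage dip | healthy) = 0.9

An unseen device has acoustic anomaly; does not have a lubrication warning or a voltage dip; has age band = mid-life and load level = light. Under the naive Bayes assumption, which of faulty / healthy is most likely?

healthy

faulty: 0.15 × 0.25 × 0.65 × 0.65 × (1−0.75) × (1−0.2) = 0.00316875
healthy: 0.85 × 0.65 × 0.95 × 0.75 × (1−0.15) × (1−0.9) = 0.03346078125
Highest score → healthy.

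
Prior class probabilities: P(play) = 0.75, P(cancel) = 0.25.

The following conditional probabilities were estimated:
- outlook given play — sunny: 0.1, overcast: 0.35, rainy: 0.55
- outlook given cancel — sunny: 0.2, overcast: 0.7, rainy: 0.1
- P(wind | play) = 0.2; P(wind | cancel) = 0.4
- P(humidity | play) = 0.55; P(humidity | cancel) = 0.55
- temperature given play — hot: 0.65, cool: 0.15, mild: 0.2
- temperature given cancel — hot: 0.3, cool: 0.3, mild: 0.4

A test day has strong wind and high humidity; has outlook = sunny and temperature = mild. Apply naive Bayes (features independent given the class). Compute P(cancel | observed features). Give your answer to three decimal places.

play: 0.75 × 0.1 × 0.2 × 0.55 × 0.2 = 0.00165
cancel: 0.25 × 0.2 × 0.4 × 0.55 × 0.4 = 0.0044
P(cancel | x) = 0.0044 / 0.00605 ≈ 0.727

0.727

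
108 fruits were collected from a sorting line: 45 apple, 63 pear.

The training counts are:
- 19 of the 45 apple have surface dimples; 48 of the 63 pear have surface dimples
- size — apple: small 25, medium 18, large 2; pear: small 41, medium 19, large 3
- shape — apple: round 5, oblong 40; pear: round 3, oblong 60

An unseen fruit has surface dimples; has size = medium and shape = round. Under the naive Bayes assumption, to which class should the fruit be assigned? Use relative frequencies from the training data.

apple

apple: (45/108) × (19/45) × (18/45) × (5/45) ≈ 0.00781893
pear: (63/108) × (48/63) × (19/63) × (3/63) ≈ 0.0063828
Highest score → apple.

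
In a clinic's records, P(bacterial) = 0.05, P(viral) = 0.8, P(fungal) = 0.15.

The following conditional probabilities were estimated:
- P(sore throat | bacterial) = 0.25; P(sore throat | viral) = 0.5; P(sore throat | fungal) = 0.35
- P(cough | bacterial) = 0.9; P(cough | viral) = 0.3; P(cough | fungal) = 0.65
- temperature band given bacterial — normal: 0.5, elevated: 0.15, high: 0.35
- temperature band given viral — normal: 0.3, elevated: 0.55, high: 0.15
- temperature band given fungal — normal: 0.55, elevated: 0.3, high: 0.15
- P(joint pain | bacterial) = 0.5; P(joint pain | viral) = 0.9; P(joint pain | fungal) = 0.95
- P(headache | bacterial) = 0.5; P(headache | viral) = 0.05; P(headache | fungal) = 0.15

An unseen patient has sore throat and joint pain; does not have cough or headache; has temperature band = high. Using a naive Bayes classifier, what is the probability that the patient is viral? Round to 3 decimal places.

bacterial: 0.05 × 0.25 × (1−0.9) × 0.35 × 0.5 × (1−0.5) = 0.000109375
viral: 0.8 × 0.5 × (1−0.3) × 0.15 × 0.9 × (1−0.05) = 0.03591
fungal: 0.15 × 0.35 × (1−0.65) × 0.15 × 0.95 × (1−0.15) = 0.002225671875
P(viral | x) = 0.03591 / 0.038245046875 ≈ 0.939

0.939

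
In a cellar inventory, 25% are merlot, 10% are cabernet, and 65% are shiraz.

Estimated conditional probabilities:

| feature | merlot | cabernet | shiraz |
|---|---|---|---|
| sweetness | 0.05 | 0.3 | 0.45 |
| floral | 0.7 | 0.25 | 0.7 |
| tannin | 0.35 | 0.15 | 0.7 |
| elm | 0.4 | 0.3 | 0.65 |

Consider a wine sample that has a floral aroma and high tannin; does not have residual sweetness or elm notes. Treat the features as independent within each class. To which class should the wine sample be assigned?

merlot: 0.25 × (1−0.05) × 0.7 × 0.35 × (1−0.4) = 0.0349125
cabernet: 0.1 × (1−0.3) × 0.25 × 0.15 × (1−0.3) = 0.0018375
shiraz: 0.65 × (1−0.45) × 0.7 × 0.7 × (1−0.65) = 0.06131125
Highest score → shiraz.

shiraz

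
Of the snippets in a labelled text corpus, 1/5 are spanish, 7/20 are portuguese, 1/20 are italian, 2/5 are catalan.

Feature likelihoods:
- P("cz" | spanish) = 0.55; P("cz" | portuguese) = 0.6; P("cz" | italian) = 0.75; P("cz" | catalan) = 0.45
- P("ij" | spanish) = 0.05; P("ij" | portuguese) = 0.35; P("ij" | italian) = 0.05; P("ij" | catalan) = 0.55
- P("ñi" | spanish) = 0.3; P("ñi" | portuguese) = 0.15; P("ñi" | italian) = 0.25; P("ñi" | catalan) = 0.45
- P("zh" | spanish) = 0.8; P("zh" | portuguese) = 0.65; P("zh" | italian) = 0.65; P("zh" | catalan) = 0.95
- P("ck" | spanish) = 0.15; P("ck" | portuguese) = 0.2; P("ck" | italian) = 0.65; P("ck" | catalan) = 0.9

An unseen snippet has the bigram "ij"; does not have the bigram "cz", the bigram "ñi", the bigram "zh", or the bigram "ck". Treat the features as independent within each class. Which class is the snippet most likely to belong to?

spanish: 0.2 × (1−0.55) × 0.05 × (1−0.3) × (1−0.8) × (1−0.15) = 0.0005355
portuguese: 0.35 × (1−0.6) × 0.35 × (1−0.15) × (1−0.65) × (1−0.2) = 0.011662
italian: 0.05 × (1−0.75) × 0.05 × (1−0.25) × (1−0.65) × (1−0.65) = 0.000057421875
catalan: 0.4 × (1−0.45) × 0.55 × (1−0.45) × (1−0.95) × (1−0.9) = 0.00033275
Highest score → portuguese.

portuguese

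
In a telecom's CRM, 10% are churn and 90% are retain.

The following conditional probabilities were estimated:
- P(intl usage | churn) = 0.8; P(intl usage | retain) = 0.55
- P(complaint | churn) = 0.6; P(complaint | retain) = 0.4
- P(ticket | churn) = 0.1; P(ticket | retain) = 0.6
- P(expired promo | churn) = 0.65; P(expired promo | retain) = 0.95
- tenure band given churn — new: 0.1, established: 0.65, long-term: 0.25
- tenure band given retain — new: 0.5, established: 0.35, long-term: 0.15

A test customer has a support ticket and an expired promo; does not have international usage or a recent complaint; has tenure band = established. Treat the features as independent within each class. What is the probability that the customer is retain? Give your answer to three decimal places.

0.993

churn: 0.1 × (1−0.8) × (1−0.6) × 0.1 × 0.65 × 0.65 = 0.000338
retain: 0.9 × (1−0.55) × (1−0.4) × 0.6 × 0.95 × 0.35 = 0.0484785
P(retain | x) = 0.0484785 / 0.0488165 ≈ 0.993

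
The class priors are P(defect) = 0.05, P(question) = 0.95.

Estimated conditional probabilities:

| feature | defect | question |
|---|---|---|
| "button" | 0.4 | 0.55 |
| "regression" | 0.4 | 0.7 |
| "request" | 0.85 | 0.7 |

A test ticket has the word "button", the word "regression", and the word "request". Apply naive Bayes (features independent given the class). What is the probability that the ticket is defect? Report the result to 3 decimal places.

0.026

defect: 0.05 × 0.4 × 0.4 × 0.85 = 0.0068
question: 0.95 × 0.55 × 0.7 × 0.7 = 0.256025
P(defect | x) = 0.0068 / 0.262825 ≈ 0.026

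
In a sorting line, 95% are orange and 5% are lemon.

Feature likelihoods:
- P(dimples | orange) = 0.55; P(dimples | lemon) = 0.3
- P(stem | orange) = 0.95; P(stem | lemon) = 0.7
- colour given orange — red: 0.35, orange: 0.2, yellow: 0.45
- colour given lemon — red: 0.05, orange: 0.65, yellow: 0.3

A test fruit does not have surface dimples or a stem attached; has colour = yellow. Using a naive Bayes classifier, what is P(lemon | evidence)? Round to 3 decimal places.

0.247

orange: 0.95 × (1−0.55) × (1−0.95) × 0.45 = 0.00961875
lemon: 0.05 × (1−0.3) × (1−0.7) × 0.3 = 0.00315
P(lemon | x) = 0.00315 / 0.01276875 ≈ 0.247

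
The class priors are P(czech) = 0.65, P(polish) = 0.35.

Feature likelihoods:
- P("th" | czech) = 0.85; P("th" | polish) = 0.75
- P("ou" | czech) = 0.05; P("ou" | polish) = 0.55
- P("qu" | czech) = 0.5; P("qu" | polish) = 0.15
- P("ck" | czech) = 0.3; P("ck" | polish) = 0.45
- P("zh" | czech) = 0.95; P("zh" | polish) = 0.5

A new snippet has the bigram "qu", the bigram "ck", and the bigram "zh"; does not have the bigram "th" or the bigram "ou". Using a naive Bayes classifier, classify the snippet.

czech: 0.65 × (1−0.85) × (1−0.05) × 0.5 × 0.3 × 0.95 = 0.0131990625
polish: 0.35 × (1−0.75) × (1−0.55) × 0.15 × 0.45 × 0.5 = 0.00132890625
Highest score → czech.

czech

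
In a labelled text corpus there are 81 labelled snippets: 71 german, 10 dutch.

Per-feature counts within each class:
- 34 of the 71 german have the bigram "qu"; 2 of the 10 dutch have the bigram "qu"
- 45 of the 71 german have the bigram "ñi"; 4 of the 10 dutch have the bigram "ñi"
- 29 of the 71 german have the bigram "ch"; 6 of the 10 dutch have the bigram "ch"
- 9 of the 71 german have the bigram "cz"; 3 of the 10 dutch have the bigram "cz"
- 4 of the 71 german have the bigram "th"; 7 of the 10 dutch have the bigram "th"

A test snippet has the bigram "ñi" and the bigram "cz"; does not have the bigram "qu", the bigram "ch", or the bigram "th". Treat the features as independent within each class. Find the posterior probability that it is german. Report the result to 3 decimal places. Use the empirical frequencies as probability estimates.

0.935

german: (71/81) × (37/71) × (45/71) × (42/71) × (9/71) × (67/71) ≈ 0.0204862
dutch: (10/81) × (8/10) × (4/10) × (4/10) × (3/10) × (3/10) ≈ 0.00142222
P(german | x) = 0.0204862 / 0.02190842 ≈ 0.935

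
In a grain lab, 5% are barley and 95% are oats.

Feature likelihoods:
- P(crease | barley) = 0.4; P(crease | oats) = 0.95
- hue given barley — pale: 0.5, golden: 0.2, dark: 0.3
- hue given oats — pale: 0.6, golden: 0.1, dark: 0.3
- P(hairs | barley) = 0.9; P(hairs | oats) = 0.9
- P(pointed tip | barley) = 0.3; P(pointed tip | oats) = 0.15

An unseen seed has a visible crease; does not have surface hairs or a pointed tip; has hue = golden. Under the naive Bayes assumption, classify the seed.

oats

barley: 0.05 × 0.4 × 0.2 × (1−0.9) × (1−0.3) = 0.00028
oats: 0.95 × 0.95 × 0.1 × (1−0.9) × (1−0.15) = 0.00767125
Highest score → oats.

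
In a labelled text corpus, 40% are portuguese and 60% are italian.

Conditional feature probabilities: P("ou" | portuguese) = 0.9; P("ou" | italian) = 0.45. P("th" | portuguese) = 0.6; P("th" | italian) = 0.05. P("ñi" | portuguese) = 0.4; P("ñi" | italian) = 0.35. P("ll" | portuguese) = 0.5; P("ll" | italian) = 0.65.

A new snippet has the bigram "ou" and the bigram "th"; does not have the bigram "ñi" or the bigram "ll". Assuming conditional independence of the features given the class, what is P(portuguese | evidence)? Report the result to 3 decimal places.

0.955

portuguese: 0.4 × 0.9 × 0.6 × (1−0.4) × (1−0.5) = 0.0648
italian: 0.6 × 0.45 × 0.05 × (1−0.35) × (1−0.65) = 0.00307125
P(portuguese | x) = 0.0648 / 0.06787125 ≈ 0.955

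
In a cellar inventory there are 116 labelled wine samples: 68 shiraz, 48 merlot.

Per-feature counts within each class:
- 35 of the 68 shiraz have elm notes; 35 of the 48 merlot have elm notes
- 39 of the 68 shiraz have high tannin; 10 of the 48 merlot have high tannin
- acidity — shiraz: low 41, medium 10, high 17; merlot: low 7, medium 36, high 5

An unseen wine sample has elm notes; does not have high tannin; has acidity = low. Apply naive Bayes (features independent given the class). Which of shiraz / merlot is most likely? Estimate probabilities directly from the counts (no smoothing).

shiraz

shiraz: (68/116) × (35/68) × (29/68) × (41/68) ≈ 0.0775843
merlot: (48/116) × (35/48) × (38/48) × (7/48) ≈ 0.0348345
Highest score → shiraz.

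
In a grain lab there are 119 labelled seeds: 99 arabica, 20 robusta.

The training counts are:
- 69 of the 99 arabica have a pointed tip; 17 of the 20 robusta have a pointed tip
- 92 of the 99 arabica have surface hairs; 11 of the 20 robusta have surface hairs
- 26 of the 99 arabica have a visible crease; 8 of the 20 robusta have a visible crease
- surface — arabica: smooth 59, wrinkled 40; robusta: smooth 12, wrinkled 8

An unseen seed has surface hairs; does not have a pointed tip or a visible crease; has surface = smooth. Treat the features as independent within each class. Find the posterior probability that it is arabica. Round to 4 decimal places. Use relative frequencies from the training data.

arabica: (99/119) × (30/99) × (92/99) × (73/99) × (59/99) ≈ 0.102951
robusta: (20/119) × (3/20) × (11/20) × (12/20) × (12/20) ≈ 0.0049916
P(arabica | x) = 0.102951 / 0.1079426 ≈ 0.9538

0.9538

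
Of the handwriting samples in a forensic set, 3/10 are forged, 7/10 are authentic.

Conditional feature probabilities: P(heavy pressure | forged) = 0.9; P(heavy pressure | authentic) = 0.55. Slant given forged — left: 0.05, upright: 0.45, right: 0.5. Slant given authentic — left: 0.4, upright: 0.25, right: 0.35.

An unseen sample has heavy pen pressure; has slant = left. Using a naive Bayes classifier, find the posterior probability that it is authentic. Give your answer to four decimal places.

0.9194

forged: 0.3 × 0.9 × 0.05 = 0.0135
authentic: 0.7 × 0.55 × 0.4 = 0.154
P(authentic | x) = 0.154 / 0.1675 ≈ 0.9194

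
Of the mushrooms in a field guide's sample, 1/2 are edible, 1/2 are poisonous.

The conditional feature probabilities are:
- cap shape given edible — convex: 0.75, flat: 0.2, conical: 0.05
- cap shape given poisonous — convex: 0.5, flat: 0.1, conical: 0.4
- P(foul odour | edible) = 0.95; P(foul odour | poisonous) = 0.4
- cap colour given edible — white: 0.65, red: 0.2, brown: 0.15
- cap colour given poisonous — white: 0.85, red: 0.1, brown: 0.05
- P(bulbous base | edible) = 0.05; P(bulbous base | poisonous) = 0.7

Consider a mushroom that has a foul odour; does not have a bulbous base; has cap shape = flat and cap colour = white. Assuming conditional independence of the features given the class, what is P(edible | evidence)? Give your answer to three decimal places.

edible: 0.5 × 0.2 × 0.95 × 0.65 × (1−0.05) = 0.0586625
poisonous: 0.5 × 0.1 × 0.4 × 0.85 × (1−0.7) = 0.0051
P(edible | x) = 0.0586625 / 0.0637625 ≈ 0.920

0.920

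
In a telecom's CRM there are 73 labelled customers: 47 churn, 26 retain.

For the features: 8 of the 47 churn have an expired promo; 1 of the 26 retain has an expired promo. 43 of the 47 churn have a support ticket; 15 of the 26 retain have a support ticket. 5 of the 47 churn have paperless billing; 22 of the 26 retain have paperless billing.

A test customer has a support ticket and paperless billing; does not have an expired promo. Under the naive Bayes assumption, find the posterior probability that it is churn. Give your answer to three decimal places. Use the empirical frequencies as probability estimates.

churn: (47/73) × (39/47) × (43/47) × (5/47) ≈ 0.0519977
retain: (26/73) × (25/26) × (15/26) × (22/26) ≈ 0.16718
P(churn | x) = 0.0519977 / 0.2191777 ≈ 0.237

0.237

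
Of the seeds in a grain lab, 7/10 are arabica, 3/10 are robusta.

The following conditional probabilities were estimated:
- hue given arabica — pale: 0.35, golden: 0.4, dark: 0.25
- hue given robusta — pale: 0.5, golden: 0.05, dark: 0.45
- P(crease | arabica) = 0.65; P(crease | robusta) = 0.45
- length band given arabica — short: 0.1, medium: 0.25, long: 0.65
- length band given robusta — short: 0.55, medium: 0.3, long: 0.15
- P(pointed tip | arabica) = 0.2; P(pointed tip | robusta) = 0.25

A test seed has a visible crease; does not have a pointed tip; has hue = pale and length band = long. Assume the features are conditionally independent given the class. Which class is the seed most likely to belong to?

arabica

arabica: 0.7 × 0.35 × 0.65 × 0.65 × (1−0.2) = 0.08281
robusta: 0.3 × 0.5 × 0.45 × 0.15 × (1−0.25) = 0.00759375
Highest score → arabica.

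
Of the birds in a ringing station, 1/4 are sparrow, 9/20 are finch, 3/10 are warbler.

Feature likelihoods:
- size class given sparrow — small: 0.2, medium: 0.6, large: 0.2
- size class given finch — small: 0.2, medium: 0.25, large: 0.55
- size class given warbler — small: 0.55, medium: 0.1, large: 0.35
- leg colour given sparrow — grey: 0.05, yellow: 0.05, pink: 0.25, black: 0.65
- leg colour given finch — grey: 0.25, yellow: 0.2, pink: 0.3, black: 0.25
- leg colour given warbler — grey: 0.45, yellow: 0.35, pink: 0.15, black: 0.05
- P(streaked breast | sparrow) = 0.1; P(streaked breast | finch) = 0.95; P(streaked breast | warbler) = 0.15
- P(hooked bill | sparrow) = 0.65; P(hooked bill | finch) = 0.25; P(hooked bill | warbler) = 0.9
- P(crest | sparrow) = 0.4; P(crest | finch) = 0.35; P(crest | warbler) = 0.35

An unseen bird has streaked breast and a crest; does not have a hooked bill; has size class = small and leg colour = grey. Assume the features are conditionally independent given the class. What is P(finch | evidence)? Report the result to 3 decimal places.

0.930

sparrow: 0.25 × 0.2 × 0.05 × 0.1 × (1−0.65) × 0.4 = 0.000035
finch: 0.45 × 0.2 × 0.25 × 0.95 × (1−0.25) × 0.35 = 0.0056109375
warbler: 0.3 × 0.55 × 0.45 × 0.15 × (1−0.9) × 0.35 = 0.0003898125
P(finch | x) = 0.0056109375 / 0.00603575 ≈ 0.930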